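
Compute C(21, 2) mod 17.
6

Using Lucas' theorem:
Write n=21 and k=2 in base 17:
n in base 17: [1, 4]
k in base 17: [0, 2]
C(21,2) mod 17 = ∏ C(n_i, k_i) mod 17
Digit binomials (mod 17): C(1,0) = 1; C(4,2) = 6
Product: 1 × 6 = 6 ≡ 6 (mod 17)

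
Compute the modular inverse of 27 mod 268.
139

gcd(27, 268) = 1, so the inverse exists.
Extended Euclidean algorithm on (268, 27):
268 = 9 × 27 + 25  ⟹  25 = (1)·268 + (-9)·27
27 = 1 × 25 + 2  ⟹  2 = (-1)·268 + (10)·27
25 = 12 × 2 + 1  ⟹  1 = (13)·268 + (-129)·27
So (-129)·27 ≡ 1 (mod 268), i.e. 27^(-1) ≡ -129 ≡ 139 (mod 268).
Check: 27 × 139 = 3753 ≡ 1 (mod 268)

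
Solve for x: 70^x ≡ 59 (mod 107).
41

Baby-step giant-step with step n = ⌈√107⌉ = 11.
Baby steps 70^j mod 107 (j:value) for j=0..10: 0:1, 1:70, 2:85, 3:65, 4:56, 5:68, 6:52, 7:2, 8:33, 9:63, 10:23.
Giant-step multiplier: 70^(-11) ≡ 70^(106-11) = 70^95 ≡ 43 (mod 107).
Giant steps γ_i = 59·43^i mod 107: γ_0=59, γ_1=76, γ_2=58, γ_3=33 (in table at j=8).
x = i·n + j = 3·11 + 8 = 41.
Check: 70^41 ≡ 59 (mod 107).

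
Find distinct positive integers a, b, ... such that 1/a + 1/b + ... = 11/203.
1/19 + 1/643 + 1/2480051

Greedy algorithm:
11/203: ceiling(203/11) = 19, use 1/19
6/3857: ceiling(3857/6) = 643, use 1/643
1/2480051: ceiling(2480051/1) = 2480051, use 1/2480051
Result: 11/203 = 1/19 + 1/643 + 1/2480051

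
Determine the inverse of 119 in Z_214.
9

gcd(119, 214) = 1, so the inverse exists.
Extended Euclidean algorithm on (214, 119):
214 = 1 × 119 + 95  ⟹  95 = (1)·214 + (-1)·119
119 = 1 × 95 + 24  ⟹  24 = (-1)·214 + (2)·119
95 = 3 × 24 + 23  ⟹  23 = (4)·214 + (-7)·119
24 = 1 × 23 + 1  ⟹  1 = (-5)·214 + (9)·119
So (9)·119 ≡ 1 (mod 214), i.e. 119^(-1) ≡ 9 (mod 214).
Check: 119 × 9 = 1071 ≡ 1 (mod 214)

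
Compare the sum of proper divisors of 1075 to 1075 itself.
deficient

Proper divisors of 1075: sum = 1 + 5 + 25 + 43 + 215 = 289
Since 289 < 1075, 1075 is deficient.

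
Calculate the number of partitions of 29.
4565

p(n) counts ways to write n as a sum of positive integers (order ignored).
Euler's pentagonal recurrence: p(k) = p(k-1) + p(k-2) - p(k-5) - p(k-7) + p(k-12) + p(k-15) - ... (offsets j(3j∓1)/2, signs ++--, p(0)=1, p(<0)=0).
DP table for k = 0..28: p(0)=1, p(1)=1, p(2)=2, p(3)=3, p(4)=5, p(5)=7, p(6)=11, p(7)=15, p(8)=22, p(9)=30, p(10)=42, p(11)=56, p(12)=77, p(13)=101, p(14)=135, p(15)=176, p(16)=231, p(17)=297, p(18)=385, p(19)=490, p(20)=627, p(21)=792, p(22)=1002, p(23)=1255, p(24)=1575, p(25)=1958, p(26)=2436, p(27)=3010, p(28)=3718.
Final step: p(29) = p(28) + p(27) - p(24) - p(22) + p(17) + p(14) - p(7) - p(3)
= 3718 + 3010 - 1575 - 1002 + 297 + 135 - 15 - 3
= 4565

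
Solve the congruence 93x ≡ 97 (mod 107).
x ≡ 16 (mod 107)

gcd(93, 107) = 1, which divides 97, so solutions exist.
Find 93^(-1) mod 107 by the extended Euclidean algorithm:
107 = 1 × 93 + 14  ⟹  14 = (1)·107 + (-1)·93
93 = 6 × 14 + 9  ⟹  9 = (-6)·107 + (7)·93
14 = 1 × 9 + 5  ⟹  5 = (7)·107 + (-8)·93
9 = 1 × 5 + 4  ⟹  4 = (-13)·107 + (15)·93
5 = 1 × 4 + 1  ⟹  1 = (20)·107 + (-23)·93
So (-23)·93 ≡ 1 (mod 107), i.e. 93^(-1) ≡ -23 ≡ 84 (mod 107).
x ≡ 84 × 97 = 8148 ≡ 16 (mod 107).
Check: 93 × 16 = 1488 ≡ 97 (mod 107).
Unique solution: x ≡ 16 (mod 107)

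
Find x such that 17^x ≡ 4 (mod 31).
24

Baby-step giant-step with step n = ⌈√31⌉ = 6.
Baby steps 17^j mod 31 (j:value) for j=0..5: 0:1, 1:17, 2:10, 3:15, 4:7, 5:26.
Giant-step multiplier: 17^(-6) ≡ 17^(30-6) = 17^24 ≡ 4 (mod 31).
Giant steps γ_i = 4·4^i mod 31: γ_0=4, γ_1=16, γ_2=2, γ_3=8, γ_4=1 (in table at j=0).
x = i·n + j = 4·6 + 0 = 24.
Check: 17^24 ≡ 4 (mod 31).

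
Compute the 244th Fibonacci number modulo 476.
115

Matrix identity: Q^n = [[F_(n+1), F_n], [F_n, F_(n-1)]] with Q = [[1,1],[1,0]].
n = 244 = 11110100₂. Square-and-multiply, entries mod 476:
Q^1 = [[1,1],[1,0]]
Q^3 = (Q^1)²·Q = [[3,2],[2,1]]
Q^7 = (Q^3)²·Q = [[21,13],[13,8]]
Q^15 = (Q^7)²·Q = [[35,134],[134,377]]
Q^30 = (Q^15)² = [[141,468],[468,149]]
Q^61 = (Q^30)²·Q = [[13,429],[429,60]]
Q^122 = (Q^61)² = [[474,377],[377,97]]
Q^244 = (Q^122)² = [[285,115],[115,170]]
F_244 mod 476 = Q^244[0][1] = 115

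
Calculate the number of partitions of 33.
10143

p(n) counts ways to write n as a sum of positive integers (order ignored).
Euler's pentagonal recurrence: p(k) = p(k-1) + p(k-2) - p(k-5) - p(k-7) + p(k-12) + p(k-15) - ... (offsets j(3j∓1)/2, signs ++--, p(0)=1, p(<0)=0).
DP table for k = 0..32: p(0)=1, p(1)=1, p(2)=2, p(3)=3, p(4)=5, p(5)=7, p(6)=11, p(7)=15, p(8)=22, p(9)=30, p(10)=42, p(11)=56, p(12)=77, p(13)=101, p(14)=135, p(15)=176, p(16)=231, p(17)=297, p(18)=385, p(19)=490, p(20)=627, p(21)=792, p(22)=1002, p(23)=1255, p(24)=1575, p(25)=1958, p(26)=2436, p(27)=3010, p(28)=3718, p(29)=4565, p(30)=5604, p(31)=6842, p(32)=8349.
Final step: p(33) = p(32) + p(31) - p(28) - p(26) + p(21) + p(18) - p(11) - p(7)
= 8349 + 6842 - 3718 - 2436 + 792 + 385 - 56 - 15
= 10143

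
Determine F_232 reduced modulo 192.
75

Matrix identity: Q^n = [[F_(n+1), F_n], [F_n, F_(n-1)]] with Q = [[1,1],[1,0]].
n = 232 = 11101000₂. Square-and-multiply, entries mod 192:
Q^1 = [[1,1],[1,0]]
Q^3 = (Q^1)²·Q = [[3,2],[2,1]]
Q^7 = (Q^3)²·Q = [[21,13],[13,8]]
Q^14 = (Q^7)² = [[34,185],[185,41]]
Q^29 = (Q^14)²·Q = [[104,53],[53,51]]
Q^58 = (Q^29)² = [[185,151],[151,34]]
Q^116 = (Q^58)² = [[2,45],[45,149]]
Q^232 = (Q^116)² = [[109,75],[75,34]]
F_232 mod 192 = Q^232[0][1] = 75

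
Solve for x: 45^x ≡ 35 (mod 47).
21

Baby-step giant-step with step n = ⌈√47⌉ = 7.
Baby steps 45^j mod 47 (j:value) for j=0..6: 0:1, 1:45, 2:4, 3:39, 4:16, 5:15, 6:17.
Giant-step multiplier: 45^(-7) ≡ 45^(46-7) = 45^39 ≡ 29 (mod 47).
Giant steps γ_i = 35·29^i mod 47: γ_0=35, γ_1=28, γ_2=13, γ_3=1 (in table at j=0).
x = i·n + j = 3·7 + 0 = 21.
Check: 45^21 ≡ 35 (mod 47).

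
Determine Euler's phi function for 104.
48

104 = 2^3 × 13
φ(n) = n × ∏(1 - 1/p) for each prime p dividing n
φ(104) = 104 × (1 - 1/2) × (1 - 1/13) = 48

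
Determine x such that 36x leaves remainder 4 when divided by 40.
x ≡ 9 (mod 10)

gcd(36, 40) = 4, which divides 4, so solutions exist.
Divide through by 4: 9x ≡ 1 (mod 10).
Find 9^(-1) mod 10 by the extended Euclidean algorithm:
10 = 1 × 9 + 1  ⟹  1 = (1)·10 + (-1)·9
So (-1)·9 ≡ 1 (mod 10), i.e. 9^(-1) ≡ -1 ≡ 9 (mod 10).
x ≡ 9 × 1 = 9 ≡ 9 (mod 10).
Check: 36 × 9 = 324 ≡ 4 (mod 40).
x ≡ 9 (mod 10), giving 4 solutions mod 40.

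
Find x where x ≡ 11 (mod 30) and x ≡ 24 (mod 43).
1271

Using Chinese Remainder Theorem:
M = 30 × 43 = 1290
M1 = 43, M2 = 30
y1 = 43^(-1) mod 30 = 7
y2 = 30^(-1) mod 43 = 33
x = (11×43×7 + 24×30×33) mod 1290 = 1271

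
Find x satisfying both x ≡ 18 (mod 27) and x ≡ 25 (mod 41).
558

Using Chinese Remainder Theorem:
M = 27 × 41 = 1107
M1 = 41, M2 = 27
y1 = 41^(-1) mod 27 = 2
y2 = 27^(-1) mod 41 = 38
x = (18×41×2 + 25×27×38) mod 1107 = 558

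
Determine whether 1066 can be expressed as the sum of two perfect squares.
15² + 29² (a=15, b=29)

Factorization: 1066 = 2 × 13 × 41
By Fermat: n is sum of two squares iff every prime p ≡ 3 (mod 4) appears to even power.
All primes ≡ 3 (mod 4) appear to even power.
Search a = 0, 1, 2, … for 1066 - a² a perfect square: first hit at a = 15: 1066 - 225 = 841 = 29².
1066 = 15² + 29² = 225 + 841 ✓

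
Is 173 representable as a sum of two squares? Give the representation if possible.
2² + 13² (a=2, b=13)

Factorization: 173 = 173
By Fermat: n is sum of two squares iff every prime p ≡ 3 (mod 4) appears to even power.
All primes ≡ 3 (mod 4) appear to even power.
Search a = 0, 1, 2, … for 173 - a² a perfect square: first hit at a = 2: 173 - 4 = 169 = 13².
173 = 2² + 13² = 4 + 169 ✓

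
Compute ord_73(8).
3

73 is prime, so ord(8) divides φ(73) = 72.
Divisors of 72: 1, 2, 3, 4, 6, 8, 9, 12, 18, 24, 36, 72.
Repeated squaring: 8^1 ≡ 8, 8^2 ≡ 64, 8^4 ≡ 8, 8^8 ≡ 64, 8^16 ≡ 8, 8^32 ≡ 64, 8^64 ≡ 8 (mod 73).
Test 8^d mod 73 for each divisor d in increasing order:
8^1 ≡ 8
8^2 ≡ 64
8^3 = 8^2·8^1 ≡ 1  ← first divisor giving 1
The order is 3.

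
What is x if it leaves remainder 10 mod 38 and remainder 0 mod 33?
1188

Using Chinese Remainder Theorem:
M = 38 × 33 = 1254
M1 = 33, M2 = 38
y1 = 33^(-1) mod 38 = 15
y2 = 38^(-1) mod 33 = 20
x = (10×33×15 + 0×38×20) mod 1254 = 1188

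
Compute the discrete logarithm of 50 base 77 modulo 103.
98

Baby-step giant-step with step n = ⌈√103⌉ = 11.
Baby steps 77^j mod 103 (j:value) for j=0..10: 0:1, 1:77, 2:58, 3:37, 4:68, 5:86, 6:30, 7:44, 8:92, 9:80, 10:83.
Giant-step multiplier: 77^(-11) ≡ 77^(102-11) = 77^91 ≡ 62 (mod 103).
Giant steps γ_i = 50·62^i mod 103: γ_0=50, γ_1=10, γ_2=2, γ_3=21, γ_4=66, γ_5=75, γ_6=15, γ_7=3, γ_8=83 (in table at j=10).
x = i·n + j = 8·11 + 10 = 98.
Check: 77^98 ≡ 50 (mod 103).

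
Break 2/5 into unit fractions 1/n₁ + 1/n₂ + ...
1/3 + 1/15

Greedy algorithm:
2/5: ceiling(5/2) = 3, use 1/3
1/15: ceiling(15/1) = 15, use 1/15
Result: 2/5 = 1/3 + 1/15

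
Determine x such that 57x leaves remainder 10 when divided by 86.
x ≡ 56 (mod 86)

gcd(57, 86) = 1, which divides 10, so solutions exist.
Find 57^(-1) mod 86 by the extended Euclidean algorithm:
86 = 1 × 57 + 29  ⟹  29 = (1)·86 + (-1)·57
57 = 1 × 29 + 28  ⟹  28 = (-1)·86 + (2)·57
29 = 1 × 28 + 1  ⟹  1 = (2)·86 + (-3)·57
So (-3)·57 ≡ 1 (mod 86), i.e. 57^(-1) ≡ -3 ≡ 83 (mod 86).
x ≡ 83 × 10 = 830 ≡ 56 (mod 86).
Check: 57 × 56 = 3192 ≡ 10 (mod 86).
Unique solution: x ≡ 56 (mod 86)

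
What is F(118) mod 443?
338

Matrix identity: Q^n = [[F_(n+1), F_n], [F_n, F_(n-1)]] with Q = [[1,1],[1,0]].
n = 118 = 1110110₂. Square-and-multiply, entries mod 443:
Q^1 = [[1,1],[1,0]]
Q^3 = (Q^1)²·Q = [[3,2],[2,1]]
Q^7 = (Q^3)²·Q = [[21,13],[13,8]]
Q^14 = (Q^7)² = [[167,377],[377,233]]
Q^29 = (Q^14)²·Q = [[86,349],[349,180]]
Q^59 = (Q^29)²·Q = [[88,284],[284,247]]
Q^118 = (Q^59)² = [[243,338],[338,348]]
F_118 mod 443 = Q^118[0][1] = 338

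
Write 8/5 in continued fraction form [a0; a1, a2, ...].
[1; 1, 1, 2]

Euclidean algorithm steps:
8 = 1 × 5 + 3
5 = 1 × 3 + 2
3 = 1 × 2 + 1
2 = 2 × 1 + 0
Continued fraction: [1; 1, 1, 2]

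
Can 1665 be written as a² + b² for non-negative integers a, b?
12² + 39² (a=12, b=39)

Factorization: 1665 = 3^2 × 5 × 37
By Fermat: n is sum of two squares iff every prime p ≡ 3 (mod 4) appears to even power.
All primes ≡ 3 (mod 4) appear to even power.
Search a = 0, 1, 2, … for 1665 - a² a perfect square: first hit at a = 12: 1665 - 144 = 1521 = 39².
1665 = 12² + 39² = 144 + 1521 ✓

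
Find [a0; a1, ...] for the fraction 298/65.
[4; 1, 1, 2, 2, 5]

Euclidean algorithm steps:
298 = 4 × 65 + 38
65 = 1 × 38 + 27
38 = 1 × 27 + 11
27 = 2 × 11 + 5
11 = 2 × 5 + 1
5 = 5 × 1 + 0
Continued fraction: [4; 1, 1, 2, 2, 5]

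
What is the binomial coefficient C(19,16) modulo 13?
7

Using Lucas' theorem:
Write n=19 and k=16 in base 13:
n in base 13: [1, 6]
k in base 13: [1, 3]
C(19,16) mod 13 = ∏ C(n_i, k_i) mod 13
Digit binomials (mod 13): C(1,1) = 1; C(6,3) = 20 ≡ 7
Product: 1 × 7 = 7 ≡ 7 (mod 13)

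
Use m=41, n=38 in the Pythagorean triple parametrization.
(237, 3116, 3125)

Euclid's formula: a = m² - n², b = 2mn, c = m² + n²
m = 41, n = 38
a = 41² - 38² = 1681 - 1444 = 237
b = 2 × 41 × 38 = 3116
c = 41² + 38² = 1681 + 1444 = 3125
Verification: 237² + 3116² = 56169 + 9709456 = 9765625 = 3125² ✓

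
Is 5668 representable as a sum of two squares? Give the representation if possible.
22² + 72² (a=22, b=72)

Factorization: 5668 = 2^2 × 13 × 109
By Fermat: n is sum of two squares iff every prime p ≡ 3 (mod 4) appears to even power.
All primes ≡ 3 (mod 4) appear to even power.
Search a = 0, 1, 2, … for 5668 - a² a perfect square: first hit at a = 22: 5668 - 484 = 5184 = 72².
5668 = 22² + 72² = 484 + 5184 ✓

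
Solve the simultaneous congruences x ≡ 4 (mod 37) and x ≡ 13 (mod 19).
374

Using Chinese Remainder Theorem:
M = 37 × 19 = 703
M1 = 19, M2 = 37
y1 = 19^(-1) mod 37 = 2
y2 = 37^(-1) mod 19 = 18
x = (4×19×2 + 13×37×18) mod 703 = 374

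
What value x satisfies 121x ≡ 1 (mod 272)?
9

gcd(121, 272) = 1, so the inverse exists.
Extended Euclidean algorithm on (272, 121):
272 = 2 × 121 + 30  ⟹  30 = (1)·272 + (-2)·121
121 = 4 × 30 + 1  ⟹  1 = (-4)·272 + (9)·121
So (9)·121 ≡ 1 (mod 272), i.e. 121^(-1) ≡ 9 (mod 272).
Check: 121 × 9 = 1089 ≡ 1 (mod 272)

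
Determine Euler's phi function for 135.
72

135 = 3^3 × 5
φ(n) = n × ∏(1 - 1/p) for each prime p dividing n
φ(135) = 135 × (1 - 1/3) × (1 - 1/5) = 72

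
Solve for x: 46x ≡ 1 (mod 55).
6

gcd(46, 55) = 1, so the inverse exists.
Extended Euclidean algorithm on (55, 46):
55 = 1 × 46 + 9  ⟹  9 = (1)·55 + (-1)·46
46 = 5 × 9 + 1  ⟹  1 = (-5)·55 + (6)·46
So (6)·46 ≡ 1 (mod 55), i.e. 46^(-1) ≡ 6 (mod 55).
Check: 46 × 6 = 276 ≡ 1 (mod 55)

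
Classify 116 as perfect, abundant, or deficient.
deficient

Proper divisors of 116: sum = 1 + 2 + 4 + 29 + 58 = 94
Since 94 < 116, 116 is deficient.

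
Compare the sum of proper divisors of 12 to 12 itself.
abundant

Proper divisors of 12: sum = 1 + 2 + 3 + 4 + 6 = 16
Since 16 > 12, 12 is abundant.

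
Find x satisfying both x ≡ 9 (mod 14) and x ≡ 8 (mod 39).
359

Using Chinese Remainder Theorem:
M = 14 × 39 = 546
M1 = 39, M2 = 14
y1 = 39^(-1) mod 14 = 9
y2 = 14^(-1) mod 39 = 14
x = (9×39×9 + 8×14×14) mod 546 = 359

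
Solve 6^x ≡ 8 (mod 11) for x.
7

Baby-step giant-step with step n = ⌈√11⌉ = 4.
Baby steps 6^j mod 11 (j:value) for j=0..3: 0:1, 1:6, 2:3, 3:7.
Giant-step multiplier: 6^(-4) ≡ 6^(10-4) = 6^6 ≡ 5 (mod 11).
Giant steps γ_i = 8·5^i mod 11: γ_0=8, γ_1=7 (in table at j=3).
x = i·n + j = 1·4 + 3 = 7.
Check: 6^7 ≡ 8 (mod 11).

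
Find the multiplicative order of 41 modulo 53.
52

53 is prime, so ord(41) divides φ(53) = 52.
Divisors of 52: 1, 2, 4, 13, 26, 52.
Repeated squaring: 41^1 ≡ 41, 41^2 ≡ 38, 41^4 ≡ 13, 41^8 ≡ 10, 41^16 ≡ 47, 41^32 ≡ 36 (mod 53).
Test 41^d mod 53 for each divisor d in increasing order:
41^1 ≡ 41
41^2 ≡ 38
41^4 ≡ 13
41^13 = 41^8·41^4·41^1 ≡ 30
41^26 = 41^16·41^8·41^2 ≡ 52
41^52 = 41^32·41^16·41^4 ≡ 1  ← first divisor giving 1
The order is 52.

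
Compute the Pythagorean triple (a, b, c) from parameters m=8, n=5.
(39, 80, 89)

Euclid's formula: a = m² - n², b = 2mn, c = m² + n²
m = 8, n = 5
a = 8² - 5² = 64 - 25 = 39
b = 2 × 8 × 5 = 80
c = 8² + 5² = 64 + 25 = 89
Verification: 39² + 80² = 1521 + 6400 = 7921 = 89² ✓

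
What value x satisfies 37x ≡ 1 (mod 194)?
21

gcd(37, 194) = 1, so the inverse exists.
Extended Euclidean algorithm on (194, 37):
194 = 5 × 37 + 9  ⟹  9 = (1)·194 + (-5)·37
37 = 4 × 9 + 1  ⟹  1 = (-4)·194 + (21)·37
So (21)·37 ≡ 1 (mod 194), i.e. 37^(-1) ≡ 21 (mod 194).
Check: 37 × 21 = 777 ≡ 1 (mod 194)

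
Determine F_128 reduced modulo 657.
462

Matrix identity: Q^n = [[F_(n+1), F_n], [F_n, F_(n-1)]] with Q = [[1,1],[1,0]].
n = 128 = 10000000₂. Square-and-multiply, entries mod 657:
Q^1 = [[1,1],[1,0]]
Q^2 = (Q^1)² = [[2,1],[1,1]]
Q^4 = (Q^2)² = [[5,3],[3,2]]
Q^8 = (Q^4)² = [[34,21],[21,13]]
Q^16 = (Q^8)² = [[283,330],[330,610]]
Q^32 = (Q^16)² = [[430,354],[354,76]]
Q^64 = (Q^32)² = [[112,420],[420,349]]
Q^128 = (Q^64)² = [[385,462],[462,580]]
F_128 mod 657 = Q^128[0][1] = 462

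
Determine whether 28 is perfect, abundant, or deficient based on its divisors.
perfect

Proper divisors of 28: sum = 1 + 2 + 4 + 7 + 14 = 28
Since 28 = 28, 28 is perfect.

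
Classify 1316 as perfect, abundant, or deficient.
abundant

Proper divisors of 1316: sum = 1 + 2 + 4 + 7 + 14 + 28 + 47 + 94 + 188 + 329 + 658 = 1372
Since 1372 > 1316, 1316 is abundant.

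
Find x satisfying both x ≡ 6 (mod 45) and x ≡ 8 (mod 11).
96

Using Chinese Remainder Theorem:
M = 45 × 11 = 495
M1 = 11, M2 = 45
y1 = 11^(-1) mod 45 = 41
y2 = 45^(-1) mod 11 = 1
x = (6×11×41 + 8×45×1) mod 495 = 96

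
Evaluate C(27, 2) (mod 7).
1

Using Lucas' theorem:
Write n=27 and k=2 in base 7:
n in base 7: [3, 6]
k in base 7: [0, 2]
C(27,2) mod 7 = ∏ C(n_i, k_i) mod 7
Digit binomials (mod 7): C(3,0) = 1; C(6,2) = 15 ≡ 1
Product: 1 × 1 = 1 ≡ 1 (mod 7)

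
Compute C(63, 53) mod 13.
11

Using Lucas' theorem:
Write n=63 and k=53 in base 13:
n in base 13: [4, 11]
k in base 13: [4, 1]
C(63,53) mod 13 = ∏ C(n_i, k_i) mod 13
Digit binomials (mod 13): C(4,4) = 1; C(11,1) = 11
Product: 1 × 11 = 11 ≡ 11 (mod 13)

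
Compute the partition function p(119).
1653668665

p(n) counts ways to write n as a sum of positive integers (order ignored).
Euler's pentagonal recurrence: p(k) = p(k-1) + p(k-2) - p(k-5) - p(k-7) + p(k-12) + p(k-15) - ... (offsets j(3j∓1)/2, signs ++--, p(0)=1, p(<0)=0).
DP table for k = 0..118: p(0)=1, p(1)=1, p(2)=2, p(3)=3, p(4)=5, p(5)=7, p(6)=11, p(7)=15, p(8)=22, p(9)=30, p(10)=42, p(11)=56, p(12)=77, p(13)=101, p(14)=135, p(15)=176, p(16)=231, p(17)=297, p(18)=385, p(19)=490, p(20)=627, p(21)=792, p(22)=1002, p(23)=1255, p(24)=1575, p(25)=1958, p(26)=2436, p(27)=3010, p(28)=3718, p(29)=4565, p(30)=5604, p(31)=6842, p(32)=8349, p(33)=10143, p(34)=12310, p(35)=14883, p(36)=17977, p(37)=21637, p(38)=26015, p(39)=31185, p(40)=37338, p(41)=44583, p(42)=53174, p(43)=63261, p(44)=75175, p(45)=89134, p(46)=105558, p(47)=124754, p(48)=147273, p(49)=173525, p(50)=204226, p(51)=239943, p(52)=281589, p(53)=329931, p(54)=386155, p(55)=451276, p(56)=526823, p(57)=614154, p(58)=715220, p(59)=831820, p(60)=966467, p(61)=1121505, p(62)=1300156, p(63)=1505499, p(64)=1741630, p(65)=2012558, p(66)=2323520, p(67)=2679689, p(68)=3087735, p(69)=3554345, p(70)=4087968, p(71)=4697205, p(72)=5392783, p(73)=6185689, p(74)=7089500, p(75)=8118264, p(76)=9289091, p(77)=10619863, p(78)=12132164, p(79)=13848650, p(80)=15796476, p(81)=18004327, p(82)=20506255, p(83)=23338469, p(84)=26543660, p(85)=30167357, p(86)=34262962, p(87)=38887673, p(88)=44108109, p(89)=49995925, p(90)=56634173, p(91)=64112359, p(92)=72533807, p(93)=82010177, p(94)=92669720, p(95)=104651419, p(96)=118114304, p(97)=133230930, p(98)=150198136, p(99)=169229875, p(100)=190569292, p(101)=214481126, p(102)=241265379, p(103)=271248950, p(104)=304801365, p(105)=342325709, p(106)=384276336, p(107)=431149389, p(108)=483502844, p(109)=541946240, p(110)=607163746, p(111)=679903203, p(112)=761002156, p(113)=851376628, p(114)=952050665, p(115)=1064144451, p(116)=1188908248, p(117)=1327710076, p(118)=1482074143.
Final step: p(119) = p(118) + p(117) - p(114) - p(112) + p(107) + p(104) - p(97) - p(93) + p(84) + p(79) - p(68) - p(62) + p(49) + p(42) - p(27) - p(19) + p(2)
= 1482074143 + 1327710076 - 952050665 - 761002156 + 431149389 + 304801365 - 133230930 - 82010177 + 26543660 + 13848650 - 3087735 - 1300156 + 173525 + 53174 - 3010 - 490 + 2
= 1653668665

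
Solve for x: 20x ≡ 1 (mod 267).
227

gcd(20, 267) = 1, so the inverse exists.
Extended Euclidean algorithm on (267, 20):
267 = 13 × 20 + 7  ⟹  7 = (1)·267 + (-13)·20
20 = 2 × 7 + 6  ⟹  6 = (-2)·267 + (27)·20
7 = 1 × 6 + 1  ⟹  1 = (3)·267 + (-40)·20
So (-40)·20 ≡ 1 (mod 267), i.e. 20^(-1) ≡ -40 ≡ 227 (mod 267).
Check: 20 × 227 = 4540 ≡ 1 (mod 267)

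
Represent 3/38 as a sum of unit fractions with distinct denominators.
1/13 + 1/494

Greedy algorithm:
3/38: ceiling(38/3) = 13, use 1/13
1/494: ceiling(494/1) = 494, use 1/494
Result: 3/38 = 1/13 + 1/494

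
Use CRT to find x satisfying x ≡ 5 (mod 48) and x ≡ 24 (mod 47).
917

Using Chinese Remainder Theorem:
M = 48 × 47 = 2256
M1 = 47, M2 = 48
y1 = 47^(-1) mod 48 = 47
y2 = 48^(-1) mod 47 = 1
x = (5×47×47 + 24×48×1) mod 2256 = 917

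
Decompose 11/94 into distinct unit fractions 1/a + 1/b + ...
1/9 + 1/170 + 1/35955

Greedy algorithm:
11/94: ceiling(94/11) = 9, use 1/9
5/846: ceiling(846/5) = 170, use 1/170
1/35955: ceiling(35955/1) = 35955, use 1/35955
Result: 11/94 = 1/9 + 1/170 + 1/35955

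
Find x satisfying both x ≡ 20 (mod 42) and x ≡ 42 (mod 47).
230

Using Chinese Remainder Theorem:
M = 42 × 47 = 1974
M1 = 47, M2 = 42
y1 = 47^(-1) mod 42 = 17
y2 = 42^(-1) mod 47 = 28
x = (20×47×17 + 42×42×28) mod 1974 = 230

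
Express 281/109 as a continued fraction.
[2; 1, 1, 2, 1, 2, 2, 2]

Euclidean algorithm steps:
281 = 2 × 109 + 63
109 = 1 × 63 + 46
63 = 1 × 46 + 17
46 = 2 × 17 + 12
17 = 1 × 12 + 5
12 = 2 × 5 + 2
5 = 2 × 2 + 1
2 = 2 × 1 + 0
Continued fraction: [2; 1, 1, 2, 1, 2, 2, 2]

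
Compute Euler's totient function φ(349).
348

349 = 349
φ(n) = n × ∏(1 - 1/p) for each prime p dividing n
φ(349) = 349 × (1 - 1/349) = 348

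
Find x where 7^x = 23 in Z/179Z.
57

Baby-step giant-step with step n = ⌈√179⌉ = 14.
Baby steps 7^j mod 179 (j:value) for j=0..13: 0:1, 1:7, 2:49, 3:164, 4:74, 5:160, 6:46, 7:143, 8:106, 9:26, 10:3, 11:21, 12:147, 13:134.
Giant-step multiplier: 7^(-14) ≡ 7^(178-14) = 7^164 ≡ 25 (mod 179).
Giant steps γ_i = 23·25^i mod 179: γ_0=23, γ_1=38, γ_2=55, γ_3=122, γ_4=7 (in table at j=1).
x = i·n + j = 4·14 + 1 = 57.
Check: 7^57 ≡ 23 (mod 179).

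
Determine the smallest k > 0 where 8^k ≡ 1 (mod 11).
10

11 is prime, so ord(8) divides φ(11) = 10.
Divisors of 10: 1, 2, 5, 10.
Repeated squaring: 8^1 ≡ 8, 8^2 ≡ 9, 8^4 ≡ 4, 8^8 ≡ 5 (mod 11).
Test 8^d mod 11 for each divisor d in increasing order:
8^1 ≡ 8
8^2 ≡ 9
8^5 = 8^4·8^1 ≡ 10
8^10 = 8^8·8^2 ≡ 1  ← first divisor giving 1
The order is 10.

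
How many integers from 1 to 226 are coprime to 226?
112

226 = 2 × 113
φ(n) = n × ∏(1 - 1/p) for each prime p dividing n
φ(226) = 226 × (1 - 1/2) × (1 - 1/113) = 112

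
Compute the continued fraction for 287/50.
[5; 1, 2, 1, 5, 2]

Euclidean algorithm steps:
287 = 5 × 50 + 37
50 = 1 × 37 + 13
37 = 2 × 13 + 11
13 = 1 × 11 + 2
11 = 5 × 2 + 1
2 = 2 × 1 + 0
Continued fraction: [5; 1, 2, 1, 5, 2]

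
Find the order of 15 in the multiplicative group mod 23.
22

23 is prime, so ord(15) divides φ(23) = 22.
Divisors of 22: 1, 2, 11, 22.
Repeated squaring: 15^1 ≡ 15, 15^2 ≡ 18, 15^4 ≡ 2, 15^8 ≡ 4, 15^16 ≡ 16 (mod 23).
Test 15^d mod 23 for each divisor d in increasing order:
15^1 ≡ 15
15^2 ≡ 18
15^11 = 15^8·15^2·15^1 ≡ 22
15^22 = 15^16·15^4·15^2 ≡ 1  ← first divisor giving 1
The order is 22.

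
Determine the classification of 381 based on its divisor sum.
deficient

Proper divisors of 381: sum = 1 + 3 + 127 = 131
Since 131 < 381, 381 is deficient.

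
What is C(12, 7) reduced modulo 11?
0

Using Lucas' theorem:
Write n=12 and k=7 in base 11:
n in base 11: [1, 1]
k in base 11: [0, 7]
C(12,7) mod 11 = ∏ C(n_i, k_i) mod 11
Digit binomials (mod 11): C(1,0) = 1; C(1,7) = 0 (k_i > n_i)
Product: 1 × 0 = 0 ≡ 0 (mod 11)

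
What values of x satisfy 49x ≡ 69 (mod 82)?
x ≡ 65 (mod 82)

gcd(49, 82) = 1, which divides 69, so solutions exist.
Find 49^(-1) mod 82 by the extended Euclidean algorithm:
82 = 1 × 49 + 33  ⟹  33 = (1)·82 + (-1)·49
49 = 1 × 33 + 16  ⟹  16 = (-1)·82 + (2)·49
33 = 2 × 16 + 1  ⟹  1 = (3)·82 + (-5)·49
So (-5)·49 ≡ 1 (mod 82), i.e. 49^(-1) ≡ -5 ≡ 77 (mod 82).
x ≡ 77 × 69 = 5313 ≡ 65 (mod 82).
Check: 49 × 65 = 3185 ≡ 69 (mod 82).
Unique solution: x ≡ 65 (mod 82)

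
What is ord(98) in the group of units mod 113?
4

113 is prime, so ord(98) divides φ(113) = 112.
Divisors of 112: 1, 2, 4, 7, 8, 14, 16, 28, 56, 112.
Repeated squaring: 98^1 ≡ 98, 98^2 ≡ 112, 98^4 ≡ 1, 98^8 ≡ 1, 98^16 ≡ 1, 98^32 ≡ 1, 98^64 ≡ 1 (mod 113).
Test 98^d mod 113 for each divisor d in increasing order:
98^1 ≡ 98
98^2 ≡ 112
98^4 ≡ 1  ← first divisor giving 1
The order is 4.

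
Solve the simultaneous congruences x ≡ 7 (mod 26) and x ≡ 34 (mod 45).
709

Using Chinese Remainder Theorem:
M = 26 × 45 = 1170
M1 = 45, M2 = 26
y1 = 45^(-1) mod 26 = 11
y2 = 26^(-1) mod 45 = 26
x = (7×45×11 + 34×26×26) mod 1170 = 709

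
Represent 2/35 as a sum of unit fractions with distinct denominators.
1/18 + 1/630

Greedy algorithm:
2/35: ceiling(35/2) = 18, use 1/18
1/630: ceiling(630/1) = 630, use 1/630
Result: 2/35 = 1/18 + 1/630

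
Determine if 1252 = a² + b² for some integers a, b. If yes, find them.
24² + 26² (a=24, b=26)

Factorization: 1252 = 2^2 × 313
By Fermat: n is sum of two squares iff every prime p ≡ 3 (mod 4) appears to even power.
All primes ≡ 3 (mod 4) appear to even power.
Search a = 0, 1, 2, … for 1252 - a² a perfect square: first hit at a = 24: 1252 - 576 = 676 = 26².
1252 = 24² + 26² = 576 + 676 ✓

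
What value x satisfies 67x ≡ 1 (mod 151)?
142

gcd(67, 151) = 1, so the inverse exists.
Extended Euclidean algorithm on (151, 67):
151 = 2 × 67 + 17  ⟹  17 = (1)·151 + (-2)·67
67 = 3 × 17 + 16  ⟹  16 = (-3)·151 + (7)·67
17 = 1 × 16 + 1  ⟹  1 = (4)·151 + (-9)·67
So (-9)·67 ≡ 1 (mod 151), i.e. 67^(-1) ≡ -9 ≡ 142 (mod 151).
Check: 67 × 142 = 9514 ≡ 1 (mod 151)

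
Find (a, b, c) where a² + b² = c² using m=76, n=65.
(1551, 9880, 10001)

Euclid's formula: a = m² - n², b = 2mn, c = m² + n²
m = 76, n = 65
a = 76² - 65² = 5776 - 4225 = 1551
b = 2 × 76 × 65 = 9880
c = 76² + 65² = 5776 + 4225 = 10001
Verification: 1551² + 9880² = 2405601 + 97614400 = 100020001 = 10001² ✓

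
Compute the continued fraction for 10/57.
[0; 5, 1, 2, 3]

Euclidean algorithm steps:
10 = 0 × 57 + 10
57 = 5 × 10 + 7
10 = 1 × 7 + 3
7 = 2 × 3 + 1
3 = 3 × 1 + 0
Continued fraction: [0; 5, 1, 2, 3]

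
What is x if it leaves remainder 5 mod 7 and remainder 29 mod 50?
229

Using Chinese Remainder Theorem:
M = 7 × 50 = 350
M1 = 50, M2 = 7
y1 = 50^(-1) mod 7 = 1
y2 = 7^(-1) mod 50 = 43
x = (5×50×1 + 29×7×43) mod 350 = 229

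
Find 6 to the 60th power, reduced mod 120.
96

Repeated squaring. Binary of 60 = 111100.
6^1 ≡ 6 (mod 120); 6^2 ≡ 36 (mod 120); 6^4 ≡ 96 (mod 120); 6^8 ≡ 96 (mod 120); 6^16 ≡ 96 (mod 120); 6^32 ≡ 96 (mod 120)
6^60 = 6^4 × 6^8 × 6^16 × 6^32 ≡ 96 (mod 120)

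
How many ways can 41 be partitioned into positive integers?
44583

p(n) counts ways to write n as a sum of positive integers (order ignored).
Euler's pentagonal recurrence: p(k) = p(k-1) + p(k-2) - p(k-5) - p(k-7) + p(k-12) + p(k-15) - ... (offsets j(3j∓1)/2, signs ++--, p(0)=1, p(<0)=0).
DP table for k = 0..40: p(0)=1, p(1)=1, p(2)=2, p(3)=3, p(4)=5, p(5)=7, p(6)=11, p(7)=15, p(8)=22, p(9)=30, p(10)=42, p(11)=56, p(12)=77, p(13)=101, p(14)=135, p(15)=176, p(16)=231, p(17)=297, p(18)=385, p(19)=490, p(20)=627, p(21)=792, p(22)=1002, p(23)=1255, p(24)=1575, p(25)=1958, p(26)=2436, p(27)=3010, p(28)=3718, p(29)=4565, p(30)=5604, p(31)=6842, p(32)=8349, p(33)=10143, p(34)=12310, p(35)=14883, p(36)=17977, p(37)=21637, p(38)=26015, p(39)=31185, p(40)=37338.
Final step: p(41) = p(40) + p(39) - p(36) - p(34) + p(29) + p(26) - p(19) - p(15) + p(6) + p(1)
= 37338 + 31185 - 17977 - 12310 + 4565 + 2436 - 490 - 176 + 11 + 1
= 44583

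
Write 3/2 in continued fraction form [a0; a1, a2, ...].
[1; 2]

Euclidean algorithm steps:
3 = 1 × 2 + 1
2 = 2 × 1 + 0
Continued fraction: [1; 2]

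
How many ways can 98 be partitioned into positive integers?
150198136

p(n) counts ways to write n as a sum of positive integers (order ignored).
Euler's pentagonal recurrence: p(k) = p(k-1) + p(k-2) - p(k-5) - p(k-7) + p(k-12) + p(k-15) - ... (offsets j(3j∓1)/2, signs ++--, p(0)=1, p(<0)=0).
DP table for k = 0..97: p(0)=1, p(1)=1, p(2)=2, p(3)=3, p(4)=5, p(5)=7, p(6)=11, p(7)=15, p(8)=22, p(9)=30, p(10)=42, p(11)=56, p(12)=77, p(13)=101, p(14)=135, p(15)=176, p(16)=231, p(17)=297, p(18)=385, p(19)=490, p(20)=627, p(21)=792, p(22)=1002, p(23)=1255, p(24)=1575, p(25)=1958, p(26)=2436, p(27)=3010, p(28)=3718, p(29)=4565, p(30)=5604, p(31)=6842, p(32)=8349, p(33)=10143, p(34)=12310, p(35)=14883, p(36)=17977, p(37)=21637, p(38)=26015, p(39)=31185, p(40)=37338, p(41)=44583, p(42)=53174, p(43)=63261, p(44)=75175, p(45)=89134, p(46)=105558, p(47)=124754, p(48)=147273, p(49)=173525, p(50)=204226, p(51)=239943, p(52)=281589, p(53)=329931, p(54)=386155, p(55)=451276, p(56)=526823, p(57)=614154, p(58)=715220, p(59)=831820, p(60)=966467, p(61)=1121505, p(62)=1300156, p(63)=1505499, p(64)=1741630, p(65)=2012558, p(66)=2323520, p(67)=2679689, p(68)=3087735, p(69)=3554345, p(70)=4087968, p(71)=4697205, p(72)=5392783, p(73)=6185689, p(74)=7089500, p(75)=8118264, p(76)=9289091, p(77)=10619863, p(78)=12132164, p(79)=13848650, p(80)=15796476, p(81)=18004327, p(82)=20506255, p(83)=23338469, p(84)=26543660, p(85)=30167357, p(86)=34262962, p(87)=38887673, p(88)=44108109, p(89)=49995925, p(90)=56634173, p(91)=64112359, p(92)=72533807, p(93)=82010177, p(94)=92669720, p(95)=104651419, p(96)=118114304, p(97)=133230930.
Final step: p(98) = p(97) + p(96) - p(93) - p(91) + p(86) + p(83) - p(76) - p(72) + p(63) + p(58) - p(47) - p(41) + p(28) + p(21) - p(6)
= 133230930 + 118114304 - 82010177 - 64112359 + 34262962 + 23338469 - 9289091 - 5392783 + 1505499 + 715220 - 124754 - 44583 + 3718 + 792 - 11
= 150198136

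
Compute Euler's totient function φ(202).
100

202 = 2 × 101
φ(n) = n × ∏(1 - 1/p) for each prime p dividing n
φ(202) = 202 × (1 - 1/2) × (1 - 1/101) = 100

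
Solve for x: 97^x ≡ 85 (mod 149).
136

Baby-step giant-step with step n = ⌈√149⌉ = 13.
Baby steps 97^j mod 149 (j:value) for j=0..12: 0:1, 1:97, 2:22, 3:48, 4:37, 5:13, 6:69, 7:137, 8:28, 9:34, 10:20, 11:3, 12:142.
Giant-step multiplier: 97^(-13) ≡ 97^(148-13) = 97^135 ≡ 70 (mod 149).
Giant steps γ_i = 85·70^i mod 149: γ_0=85, γ_1=139, γ_2=45, γ_3=21, γ_4=129, γ_5=90, γ_6=42, γ_7=109, γ_8=31, γ_9=84, γ_10=69 (in table at j=6).
x = i·n + j = 10·13 + 6 = 136.
Check: 97^136 ≡ 85 (mod 149).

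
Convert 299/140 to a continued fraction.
[2; 7, 2, 1, 2, 2]

Euclidean algorithm steps:
299 = 2 × 140 + 19
140 = 7 × 19 + 7
19 = 2 × 7 + 5
7 = 1 × 5 + 2
5 = 2 × 2 + 1
2 = 2 × 1 + 0
Continued fraction: [2; 7, 2, 1, 2, 2]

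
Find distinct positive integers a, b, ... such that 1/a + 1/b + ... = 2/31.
1/16 + 1/496

Greedy algorithm:
2/31: ceiling(31/2) = 16, use 1/16
1/496: ceiling(496/1) = 496, use 1/496
Result: 2/31 = 1/16 + 1/496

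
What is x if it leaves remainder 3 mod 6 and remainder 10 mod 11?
21

Using Chinese Remainder Theorem:
M = 6 × 11 = 66
M1 = 11, M2 = 6
y1 = 11^(-1) mod 6 = 5
y2 = 6^(-1) mod 11 = 2
x = (3×11×5 + 10×6×2) mod 66 = 21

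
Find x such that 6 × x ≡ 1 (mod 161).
27

gcd(6, 161) = 1, so the inverse exists.
Extended Euclidean algorithm on (161, 6):
161 = 26 × 6 + 5  ⟹  5 = (1)·161 + (-26)·6
6 = 1 × 5 + 1  ⟹  1 = (-1)·161 + (27)·6
So (27)·6 ≡ 1 (mod 161), i.e. 6^(-1) ≡ 27 (mod 161).
Check: 6 × 27 = 162 ≡ 1 (mod 161)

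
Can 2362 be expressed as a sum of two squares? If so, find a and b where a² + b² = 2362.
29² + 39² (a=29, b=39)

Factorization: 2362 = 2 × 1181
By Fermat: n is sum of two squares iff every prime p ≡ 3 (mod 4) appears to even power.
All primes ≡ 3 (mod 4) appear to even power.
Search a = 0, 1, 2, … for 2362 - a² a perfect square: first hit at a = 29: 2362 - 841 = 1521 = 39².
2362 = 29² + 39² = 841 + 1521 ✓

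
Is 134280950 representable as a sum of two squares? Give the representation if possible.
Not possible

Factorization: 134280950 = 2 × 5^2 × 139^3
By Fermat: n is sum of two squares iff every prime p ≡ 3 (mod 4) appears to even power.
Prime(s) ≡ 3 (mod 4) with odd exponent: [(139, 3)]
Therefore 134280950 cannot be expressed as a² + b².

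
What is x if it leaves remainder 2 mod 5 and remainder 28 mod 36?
172

Using Chinese Remainder Theorem:
M = 5 × 36 = 180
M1 = 36, M2 = 5
y1 = 36^(-1) mod 5 = 1
y2 = 5^(-1) mod 36 = 29
x = (2×36×1 + 28×5×29) mod 180 = 172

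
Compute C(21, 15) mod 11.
1

Using Lucas' theorem:
Write n=21 and k=15 in base 11:
n in base 11: [1, 10]
k in base 11: [1, 4]
C(21,15) mod 11 = ∏ C(n_i, k_i) mod 11
Digit binomials (mod 11): C(1,1) = 1; C(10,4) = 210 ≡ 1
Product: 1 × 1 = 1 ≡ 1 (mod 11)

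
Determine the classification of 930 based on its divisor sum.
abundant

Proper divisors of 930: sum = 1 + 2 + 3 + 5 + 6 + 10 + 15 + 30 + 31 + 62 + 93 + 155 + 186 + 310 + 465 = 1374
Since 1374 > 930, 930 is abundant.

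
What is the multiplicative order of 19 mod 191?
190

191 is prime, so ord(19) divides φ(191) = 190.
Divisors of 190: 1, 2, 5, 10, 19, 38, 95, 190.
Repeated squaring: 19^1 ≡ 19, 19^2 ≡ 170, 19^4 ≡ 59, 19^8 ≡ 43, 19^16 ≡ 130, 19^32 ≡ 92, 19^64 ≡ 60, 19^128 ≡ 162 (mod 191).
Test 19^d mod 191 for each divisor d in increasing order:
19^1 ≡ 19
19^2 ≡ 170
19^5 = 19^4·19^1 ≡ 166
19^10 = 19^8·19^2 ≡ 52
19^19 = 19^16·19^2·19^1 ≡ 82
19^38 = 19^32·19^4·19^2 ≡ 39
19^95 = 19^64·19^16·19^8·19^4·19^2·19^1 ≡ 190
19^190 = 19^128·19^32·19^16·19^8·19^4·19^2 ≡ 1  ← first divisor giving 1
The order is 190.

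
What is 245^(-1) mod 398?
13

gcd(245, 398) = 1, so the inverse exists.
Extended Euclidean algorithm on (398, 245):
398 = 1 × 245 + 153  ⟹  153 = (1)·398 + (-1)·245
245 = 1 × 153 + 92  ⟹  92 = (-1)·398 + (2)·245
153 = 1 × 92 + 61  ⟹  61 = (2)·398 + (-3)·245
92 = 1 × 61 + 31  ⟹  31 = (-3)·398 + (5)·245
61 = 1 × 31 + 30  ⟹  30 = (5)·398 + (-8)·245
31 = 1 × 30 + 1  ⟹  1 = (-8)·398 + (13)·245
So (13)·245 ≡ 1 (mod 398), i.e. 245^(-1) ≡ 13 (mod 398).
Check: 245 × 13 = 3185 ≡ 1 (mod 398)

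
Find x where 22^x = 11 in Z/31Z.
19

Baby-step giant-step with step n = ⌈√31⌉ = 6.
Baby steps 22^j mod 31 (j:value) for j=0..5: 0:1, 1:22, 2:19, 3:15, 4:20, 5:6.
Giant-step multiplier: 22^(-6) ≡ 22^(30-6) = 22^24 ≡ 4 (mod 31).
Giant steps γ_i = 11·4^i mod 31: γ_0=11, γ_1=13, γ_2=21, γ_3=22 (in table at j=1).
x = i·n + j = 3·6 + 1 = 19.
Check: 22^19 ≡ 11 (mod 31).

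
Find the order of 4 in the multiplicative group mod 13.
6

13 is prime, so ord(4) divides φ(13) = 12.
Divisors of 12: 1, 2, 3, 4, 6, 12.
Repeated squaring: 4^1 ≡ 4, 4^2 ≡ 3, 4^4 ≡ 9, 4^8 ≡ 3 (mod 13).
Test 4^d mod 13 for each divisor d in increasing order:
4^1 ≡ 4
4^2 ≡ 3
4^3 = 4^2·4^1 ≡ 12
4^4 ≡ 9
4^6 = 4^4·4^2 ≡ 1  ← first divisor giving 1
The order is 6.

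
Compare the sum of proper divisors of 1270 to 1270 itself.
deficient

Proper divisors of 1270: sum = 1 + 2 + 5 + 10 + 127 + 254 + 635 = 1034
Since 1034 < 1270, 1270 is deficient.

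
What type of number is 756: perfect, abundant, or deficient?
abundant

Proper divisors of 756: sum = 1 + 2 + 3 + 4 + 6 + 7 + 9 + 12 + ... + 126 + 189 + 252 + 378 (23 divisors) = 1484
Since 1484 > 756, 756 is abundant.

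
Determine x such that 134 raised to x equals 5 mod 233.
111

Baby-step giant-step with step n = ⌈√233⌉ = 16.
Baby steps 134^j mod 233 (j:value) for j=0..15: 0:1, 1:134, 2:15, 3:146, 4:225, 5:93, 6:113, 7:230, 8:64, 9:188, 10:28, 11:24, 12:187, 13:127, 14:9, 15:41.
Giant-step multiplier: 134^(-16) ≡ 134^(232-16) = 134^216 ≡ 126 (mod 233).
Giant steps γ_i = 5·126^i mod 233: γ_0=5, γ_1=164, γ_2=160, γ_3=122, γ_4=227, γ_5=176, γ_6=41 (in table at j=15).
x = i·n + j = 6·16 + 15 = 111.
Check: 134^111 ≡ 5 (mod 233).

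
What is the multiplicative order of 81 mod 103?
17

103 is prime, so ord(81) divides φ(103) = 102.
Divisors of 102: 1, 2, 3, 6, 17, 34, 51, 102.
Repeated squaring: 81^1 ≡ 81, 81^2 ≡ 72, 81^4 ≡ 34, 81^8 ≡ 23, 81^16 ≡ 14, 81^32 ≡ 93, 81^64 ≡ 100 (mod 103).
Test 81^d mod 103 for each divisor d in increasing order:
81^1 ≡ 81
81^2 ≡ 72
81^3 = 81^2·81^1 ≡ 64
81^6 = 81^4·81^2 ≡ 79
81^17 = 81^16·81^1 ≡ 1  ← first divisor giving 1
The order is 17.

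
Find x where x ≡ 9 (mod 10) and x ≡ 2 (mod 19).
59

Using Chinese Remainder Theorem:
M = 10 × 19 = 190
M1 = 19, M2 = 10
y1 = 19^(-1) mod 10 = 9
y2 = 10^(-1) mod 19 = 2
x = (9×19×9 + 2×10×2) mod 190 = 59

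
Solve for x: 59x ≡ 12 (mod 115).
x ≡ 8 (mod 115)

gcd(59, 115) = 1, which divides 12, so solutions exist.
Find 59^(-1) mod 115 by the extended Euclidean algorithm:
115 = 1 × 59 + 56  ⟹  56 = (1)·115 + (-1)·59
59 = 1 × 56 + 3  ⟹  3 = (-1)·115 + (2)·59
56 = 18 × 3 + 2  ⟹  2 = (19)·115 + (-37)·59
3 = 1 × 2 + 1  ⟹  1 = (-20)·115 + (39)·59
So (39)·59 ≡ 1 (mod 115), i.e. 59^(-1) ≡ 39 (mod 115).
x ≡ 39 × 12 = 468 ≡ 8 (mod 115).
Check: 59 × 8 = 472 ≡ 12 (mod 115).
Unique solution: x ≡ 8 (mod 115)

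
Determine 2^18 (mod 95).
39

Repeated squaring. Binary of 18 = 10010.
2^1 ≡ 2 (mod 95); 2^2 ≡ 4 (mod 95); 2^4 ≡ 16 (mod 95); 2^8 ≡ 66 (mod 95); 2^16 ≡ 81 (mod 95)
2^18 = 2^2 × 2^16 ≡ 39 (mod 95)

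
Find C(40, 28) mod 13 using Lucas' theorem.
0

Using Lucas' theorem:
Write n=40 and k=28 in base 13:
n in base 13: [3, 1]
k in base 13: [2, 2]
C(40,28) mod 13 = ∏ C(n_i, k_i) mod 13
Digit binomials (mod 13): C(3,2) = 3; C(1,2) = 0 (k_i > n_i)
Product: 3 × 0 = 0 ≡ 0 (mod 13)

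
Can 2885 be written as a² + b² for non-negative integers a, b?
22² + 49² (a=22, b=49)

Factorization: 2885 = 5 × 577
By Fermat: n is sum of two squares iff every prime p ≡ 3 (mod 4) appears to even power.
All primes ≡ 3 (mod 4) appear to even power.
Search a = 0, 1, 2, … for 2885 - a² a perfect square: first hit at a = 22: 2885 - 484 = 2401 = 49².
2885 = 22² + 49² = 484 + 2401 ✓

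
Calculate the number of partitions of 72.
5392783

p(n) counts ways to write n as a sum of positive integers (order ignored).
Euler's pentagonal recurrence: p(k) = p(k-1) + p(k-2) - p(k-5) - p(k-7) + p(k-12) + p(k-15) - ... (offsets j(3j∓1)/2, signs ++--, p(0)=1, p(<0)=0).
DP table for k = 0..71: p(0)=1, p(1)=1, p(2)=2, p(3)=3, p(4)=5, p(5)=7, p(6)=11, p(7)=15, p(8)=22, p(9)=30, p(10)=42, p(11)=56, p(12)=77, p(13)=101, p(14)=135, p(15)=176, p(16)=231, p(17)=297, p(18)=385, p(19)=490, p(20)=627, p(21)=792, p(22)=1002, p(23)=1255, p(24)=1575, p(25)=1958, p(26)=2436, p(27)=3010, p(28)=3718, p(29)=4565, p(30)=5604, p(31)=6842, p(32)=8349, p(33)=10143, p(34)=12310, p(35)=14883, p(36)=17977, p(37)=21637, p(38)=26015, p(39)=31185, p(40)=37338, p(41)=44583, p(42)=53174, p(43)=63261, p(44)=75175, p(45)=89134, p(46)=105558, p(47)=124754, p(48)=147273, p(49)=173525, p(50)=204226, p(51)=239943, p(52)=281589, p(53)=329931, p(54)=386155, p(55)=451276, p(56)=526823, p(57)=614154, p(58)=715220, p(59)=831820, p(60)=966467, p(61)=1121505, p(62)=1300156, p(63)=1505499, p(64)=1741630, p(65)=2012558, p(66)=2323520, p(67)=2679689, p(68)=3087735, p(69)=3554345, p(70)=4087968, p(71)=4697205.
Final step: p(72) = p(71) + p(70) - p(67) - p(65) + p(60) + p(57) - p(50) - p(46) + p(37) + p(32) - p(21) - p(15) + p(2)
= 4697205 + 4087968 - 2679689 - 2012558 + 966467 + 614154 - 204226 - 105558 + 21637 + 8349 - 792 - 176 + 2
= 5392783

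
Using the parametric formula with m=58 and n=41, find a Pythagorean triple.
(1683, 4756, 5045)

Euclid's formula: a = m² - n², b = 2mn, c = m² + n²
m = 58, n = 41
a = 58² - 41² = 3364 - 1681 = 1683
b = 2 × 58 × 41 = 4756
c = 58² + 41² = 3364 + 1681 = 5045
Verification: 1683² + 4756² = 2832489 + 22619536 = 25452025 = 5045² ✓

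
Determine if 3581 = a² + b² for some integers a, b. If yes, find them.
10² + 59² (a=10, b=59)

Factorization: 3581 = 3581
By Fermat: n is sum of two squares iff every prime p ≡ 3 (mod 4) appears to even power.
All primes ≡ 3 (mod 4) appear to even power.
Search a = 0, 1, 2, … for 3581 - a² a perfect square: first hit at a = 10: 3581 - 100 = 3481 = 59².
3581 = 10² + 59² = 100 + 3481 ✓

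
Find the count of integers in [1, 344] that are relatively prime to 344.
168

344 = 2^3 × 43
φ(n) = n × ∏(1 - 1/p) for each prime p dividing n
φ(344) = 344 × (1 - 1/2) × (1 - 1/43) = 168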